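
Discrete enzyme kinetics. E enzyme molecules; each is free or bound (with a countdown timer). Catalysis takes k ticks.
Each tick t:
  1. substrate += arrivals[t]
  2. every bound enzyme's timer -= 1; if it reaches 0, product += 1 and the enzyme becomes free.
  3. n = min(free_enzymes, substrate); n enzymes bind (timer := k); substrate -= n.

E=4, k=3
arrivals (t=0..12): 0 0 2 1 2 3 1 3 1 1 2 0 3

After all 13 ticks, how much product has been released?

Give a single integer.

Answer: 11

Derivation:
t=0: arr=0 -> substrate=0 bound=0 product=0
t=1: arr=0 -> substrate=0 bound=0 product=0
t=2: arr=2 -> substrate=0 bound=2 product=0
t=3: arr=1 -> substrate=0 bound=3 product=0
t=4: arr=2 -> substrate=1 bound=4 product=0
t=5: arr=3 -> substrate=2 bound=4 product=2
t=6: arr=1 -> substrate=2 bound=4 product=3
t=7: arr=3 -> substrate=4 bound=4 product=4
t=8: arr=1 -> substrate=3 bound=4 product=6
t=9: arr=1 -> substrate=3 bound=4 product=7
t=10: arr=2 -> substrate=4 bound=4 product=8
t=11: arr=0 -> substrate=2 bound=4 product=10
t=12: arr=3 -> substrate=4 bound=4 product=11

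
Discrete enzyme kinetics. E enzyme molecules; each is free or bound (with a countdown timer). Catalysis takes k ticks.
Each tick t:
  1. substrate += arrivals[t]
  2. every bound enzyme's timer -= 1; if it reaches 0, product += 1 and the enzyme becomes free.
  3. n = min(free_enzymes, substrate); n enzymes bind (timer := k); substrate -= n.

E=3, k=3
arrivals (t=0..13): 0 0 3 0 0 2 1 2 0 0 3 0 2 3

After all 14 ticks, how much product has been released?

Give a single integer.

Answer: 9

Derivation:
t=0: arr=0 -> substrate=0 bound=0 product=0
t=1: arr=0 -> substrate=0 bound=0 product=0
t=2: arr=3 -> substrate=0 bound=3 product=0
t=3: arr=0 -> substrate=0 bound=3 product=0
t=4: arr=0 -> substrate=0 bound=3 product=0
t=5: arr=2 -> substrate=0 bound=2 product=3
t=6: arr=1 -> substrate=0 bound=3 product=3
t=7: arr=2 -> substrate=2 bound=3 product=3
t=8: arr=0 -> substrate=0 bound=3 product=5
t=9: arr=0 -> substrate=0 bound=2 product=6
t=10: arr=3 -> substrate=2 bound=3 product=6
t=11: arr=0 -> substrate=0 bound=3 product=8
t=12: arr=2 -> substrate=2 bound=3 product=8
t=13: arr=3 -> substrate=4 bound=3 product=9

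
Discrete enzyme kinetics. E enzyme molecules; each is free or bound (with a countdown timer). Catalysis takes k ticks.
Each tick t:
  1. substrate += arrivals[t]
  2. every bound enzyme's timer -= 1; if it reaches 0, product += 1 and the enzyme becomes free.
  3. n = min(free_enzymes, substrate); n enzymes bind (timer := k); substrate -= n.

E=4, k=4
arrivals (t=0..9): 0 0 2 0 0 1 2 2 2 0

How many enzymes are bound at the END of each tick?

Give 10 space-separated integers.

t=0: arr=0 -> substrate=0 bound=0 product=0
t=1: arr=0 -> substrate=0 bound=0 product=0
t=2: arr=2 -> substrate=0 bound=2 product=0
t=3: arr=0 -> substrate=0 bound=2 product=0
t=4: arr=0 -> substrate=0 bound=2 product=0
t=5: arr=1 -> substrate=0 bound=3 product=0
t=6: arr=2 -> substrate=0 bound=3 product=2
t=7: arr=2 -> substrate=1 bound=4 product=2
t=8: arr=2 -> substrate=3 bound=4 product=2
t=9: arr=0 -> substrate=2 bound=4 product=3

Answer: 0 0 2 2 2 3 3 4 4 4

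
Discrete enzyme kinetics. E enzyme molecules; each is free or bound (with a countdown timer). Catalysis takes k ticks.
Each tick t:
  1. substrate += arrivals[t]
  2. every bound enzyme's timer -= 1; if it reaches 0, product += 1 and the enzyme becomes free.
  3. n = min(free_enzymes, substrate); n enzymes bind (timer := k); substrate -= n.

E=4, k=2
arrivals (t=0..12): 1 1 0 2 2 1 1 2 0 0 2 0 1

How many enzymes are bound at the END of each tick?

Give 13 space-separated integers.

t=0: arr=1 -> substrate=0 bound=1 product=0
t=1: arr=1 -> substrate=0 bound=2 product=0
t=2: arr=0 -> substrate=0 bound=1 product=1
t=3: arr=2 -> substrate=0 bound=2 product=2
t=4: arr=2 -> substrate=0 bound=4 product=2
t=5: arr=1 -> substrate=0 bound=3 product=4
t=6: arr=1 -> substrate=0 bound=2 product=6
t=7: arr=2 -> substrate=0 bound=3 product=7
t=8: arr=0 -> substrate=0 bound=2 product=8
t=9: arr=0 -> substrate=0 bound=0 product=10
t=10: arr=2 -> substrate=0 bound=2 product=10
t=11: arr=0 -> substrate=0 bound=2 product=10
t=12: arr=1 -> substrate=0 bound=1 product=12

Answer: 1 2 1 2 4 3 2 3 2 0 2 2 1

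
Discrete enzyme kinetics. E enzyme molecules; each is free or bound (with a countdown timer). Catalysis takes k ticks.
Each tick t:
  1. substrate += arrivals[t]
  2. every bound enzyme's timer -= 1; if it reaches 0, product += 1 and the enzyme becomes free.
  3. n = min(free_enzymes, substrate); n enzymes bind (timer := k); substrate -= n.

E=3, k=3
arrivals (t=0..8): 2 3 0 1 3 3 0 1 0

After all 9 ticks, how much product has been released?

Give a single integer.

t=0: arr=2 -> substrate=0 bound=2 product=0
t=1: arr=3 -> substrate=2 bound=3 product=0
t=2: arr=0 -> substrate=2 bound=3 product=0
t=3: arr=1 -> substrate=1 bound=3 product=2
t=4: arr=3 -> substrate=3 bound=3 product=3
t=5: arr=3 -> substrate=6 bound=3 product=3
t=6: arr=0 -> substrate=4 bound=3 product=5
t=7: arr=1 -> substrate=4 bound=3 product=6
t=8: arr=0 -> substrate=4 bound=3 product=6

Answer: 6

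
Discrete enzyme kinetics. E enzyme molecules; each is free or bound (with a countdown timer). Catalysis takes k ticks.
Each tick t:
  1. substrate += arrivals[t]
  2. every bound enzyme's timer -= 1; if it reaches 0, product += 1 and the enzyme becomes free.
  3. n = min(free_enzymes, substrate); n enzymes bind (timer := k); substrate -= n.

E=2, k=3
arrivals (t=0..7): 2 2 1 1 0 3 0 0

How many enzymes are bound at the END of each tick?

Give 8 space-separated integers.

t=0: arr=2 -> substrate=0 bound=2 product=0
t=1: arr=2 -> substrate=2 bound=2 product=0
t=2: arr=1 -> substrate=3 bound=2 product=0
t=3: arr=1 -> substrate=2 bound=2 product=2
t=4: arr=0 -> substrate=2 bound=2 product=2
t=5: arr=3 -> substrate=5 bound=2 product=2
t=6: arr=0 -> substrate=3 bound=2 product=4
t=7: arr=0 -> substrate=3 bound=2 product=4

Answer: 2 2 2 2 2 2 2 2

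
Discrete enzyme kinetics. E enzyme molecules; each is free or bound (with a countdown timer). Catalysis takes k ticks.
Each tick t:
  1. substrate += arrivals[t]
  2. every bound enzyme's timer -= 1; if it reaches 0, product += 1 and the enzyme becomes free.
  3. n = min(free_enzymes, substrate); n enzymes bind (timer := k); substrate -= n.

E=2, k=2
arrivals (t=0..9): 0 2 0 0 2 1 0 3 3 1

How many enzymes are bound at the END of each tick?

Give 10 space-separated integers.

Answer: 0 2 2 0 2 2 1 2 2 2

Derivation:
t=0: arr=0 -> substrate=0 bound=0 product=0
t=1: arr=2 -> substrate=0 bound=2 product=0
t=2: arr=0 -> substrate=0 bound=2 product=0
t=3: arr=0 -> substrate=0 bound=0 product=2
t=4: arr=2 -> substrate=0 bound=2 product=2
t=5: arr=1 -> substrate=1 bound=2 product=2
t=6: arr=0 -> substrate=0 bound=1 product=4
t=7: arr=3 -> substrate=2 bound=2 product=4
t=8: arr=3 -> substrate=4 bound=2 product=5
t=9: arr=1 -> substrate=4 bound=2 product=6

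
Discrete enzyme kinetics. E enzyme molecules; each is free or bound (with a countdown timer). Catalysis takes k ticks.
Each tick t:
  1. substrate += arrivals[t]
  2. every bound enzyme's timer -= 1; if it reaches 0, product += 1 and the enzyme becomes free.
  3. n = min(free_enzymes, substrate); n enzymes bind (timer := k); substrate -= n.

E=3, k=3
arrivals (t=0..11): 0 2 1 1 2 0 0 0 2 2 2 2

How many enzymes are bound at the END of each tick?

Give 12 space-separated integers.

t=0: arr=0 -> substrate=0 bound=0 product=0
t=1: arr=2 -> substrate=0 bound=2 product=0
t=2: arr=1 -> substrate=0 bound=3 product=0
t=3: arr=1 -> substrate=1 bound=3 product=0
t=4: arr=2 -> substrate=1 bound=3 product=2
t=5: arr=0 -> substrate=0 bound=3 product=3
t=6: arr=0 -> substrate=0 bound=3 product=3
t=7: arr=0 -> substrate=0 bound=1 product=5
t=8: arr=2 -> substrate=0 bound=2 product=6
t=9: arr=2 -> substrate=1 bound=3 product=6
t=10: arr=2 -> substrate=3 bound=3 product=6
t=11: arr=2 -> substrate=3 bound=3 product=8

Answer: 0 2 3 3 3 3 3 1 2 3 3 3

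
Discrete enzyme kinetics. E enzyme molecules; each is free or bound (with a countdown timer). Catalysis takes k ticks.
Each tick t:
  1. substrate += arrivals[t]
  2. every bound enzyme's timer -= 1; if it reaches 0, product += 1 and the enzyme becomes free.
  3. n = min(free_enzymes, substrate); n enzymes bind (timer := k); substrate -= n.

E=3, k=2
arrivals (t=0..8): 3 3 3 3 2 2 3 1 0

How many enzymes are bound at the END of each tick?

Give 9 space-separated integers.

t=0: arr=3 -> substrate=0 bound=3 product=0
t=1: arr=3 -> substrate=3 bound=3 product=0
t=2: arr=3 -> substrate=3 bound=3 product=3
t=3: arr=3 -> substrate=6 bound=3 product=3
t=4: arr=2 -> substrate=5 bound=3 product=6
t=5: arr=2 -> substrate=7 bound=3 product=6
t=6: arr=3 -> substrate=7 bound=3 product=9
t=7: arr=1 -> substrate=8 bound=3 product=9
t=8: arr=0 -> substrate=5 bound=3 product=12

Answer: 3 3 3 3 3 3 3 3 3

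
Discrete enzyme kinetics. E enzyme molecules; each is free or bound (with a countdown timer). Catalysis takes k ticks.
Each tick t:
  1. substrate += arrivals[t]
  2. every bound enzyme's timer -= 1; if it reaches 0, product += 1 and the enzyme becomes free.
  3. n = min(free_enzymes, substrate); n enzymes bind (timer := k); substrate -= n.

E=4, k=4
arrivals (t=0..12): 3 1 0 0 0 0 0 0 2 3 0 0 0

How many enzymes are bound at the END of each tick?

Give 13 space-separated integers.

Answer: 3 4 4 4 1 0 0 0 2 4 4 4 3

Derivation:
t=0: arr=3 -> substrate=0 bound=3 product=0
t=1: arr=1 -> substrate=0 bound=4 product=0
t=2: arr=0 -> substrate=0 bound=4 product=0
t=3: arr=0 -> substrate=0 bound=4 product=0
t=4: arr=0 -> substrate=0 bound=1 product=3
t=5: arr=0 -> substrate=0 bound=0 product=4
t=6: arr=0 -> substrate=0 bound=0 product=4
t=7: arr=0 -> substrate=0 bound=0 product=4
t=8: arr=2 -> substrate=0 bound=2 product=4
t=9: arr=3 -> substrate=1 bound=4 product=4
t=10: arr=0 -> substrate=1 bound=4 product=4
t=11: arr=0 -> substrate=1 bound=4 product=4
t=12: arr=0 -> substrate=0 bound=3 product=6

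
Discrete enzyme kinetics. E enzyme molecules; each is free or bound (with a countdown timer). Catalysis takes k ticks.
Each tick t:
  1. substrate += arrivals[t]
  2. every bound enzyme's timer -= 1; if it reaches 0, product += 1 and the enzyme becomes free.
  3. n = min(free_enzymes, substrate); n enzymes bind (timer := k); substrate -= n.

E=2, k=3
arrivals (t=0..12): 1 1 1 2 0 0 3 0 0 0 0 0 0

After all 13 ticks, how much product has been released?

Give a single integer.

t=0: arr=1 -> substrate=0 bound=1 product=0
t=1: arr=1 -> substrate=0 bound=2 product=0
t=2: arr=1 -> substrate=1 bound=2 product=0
t=3: arr=2 -> substrate=2 bound=2 product=1
t=4: arr=0 -> substrate=1 bound=2 product=2
t=5: arr=0 -> substrate=1 bound=2 product=2
t=6: arr=3 -> substrate=3 bound=2 product=3
t=7: arr=0 -> substrate=2 bound=2 product=4
t=8: arr=0 -> substrate=2 bound=2 product=4
t=9: arr=0 -> substrate=1 bound=2 product=5
t=10: arr=0 -> substrate=0 bound=2 product=6
t=11: arr=0 -> substrate=0 bound=2 product=6
t=12: arr=0 -> substrate=0 bound=1 product=7

Answer: 7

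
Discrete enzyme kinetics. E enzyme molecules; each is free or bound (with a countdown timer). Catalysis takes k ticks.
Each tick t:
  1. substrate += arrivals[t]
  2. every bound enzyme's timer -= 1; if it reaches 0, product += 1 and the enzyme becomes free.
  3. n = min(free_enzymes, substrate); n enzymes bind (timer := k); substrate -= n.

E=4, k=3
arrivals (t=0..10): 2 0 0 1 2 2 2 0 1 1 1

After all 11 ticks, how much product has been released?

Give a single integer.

Answer: 9

Derivation:
t=0: arr=2 -> substrate=0 bound=2 product=0
t=1: arr=0 -> substrate=0 bound=2 product=0
t=2: arr=0 -> substrate=0 bound=2 product=0
t=3: arr=1 -> substrate=0 bound=1 product=2
t=4: arr=2 -> substrate=0 bound=3 product=2
t=5: arr=2 -> substrate=1 bound=4 product=2
t=6: arr=2 -> substrate=2 bound=4 product=3
t=7: arr=0 -> substrate=0 bound=4 product=5
t=8: arr=1 -> substrate=0 bound=4 product=6
t=9: arr=1 -> substrate=0 bound=4 product=7
t=10: arr=1 -> substrate=0 bound=3 product=9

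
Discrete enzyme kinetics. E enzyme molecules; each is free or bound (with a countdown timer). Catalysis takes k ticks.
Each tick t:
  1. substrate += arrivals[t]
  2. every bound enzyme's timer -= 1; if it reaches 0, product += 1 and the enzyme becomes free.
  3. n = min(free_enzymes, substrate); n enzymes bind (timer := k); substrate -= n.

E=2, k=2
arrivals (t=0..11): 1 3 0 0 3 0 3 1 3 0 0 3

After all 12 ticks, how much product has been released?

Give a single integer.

t=0: arr=1 -> substrate=0 bound=1 product=0
t=1: arr=3 -> substrate=2 bound=2 product=0
t=2: arr=0 -> substrate=1 bound=2 product=1
t=3: arr=0 -> substrate=0 bound=2 product=2
t=4: arr=3 -> substrate=2 bound=2 product=3
t=5: arr=0 -> substrate=1 bound=2 product=4
t=6: arr=3 -> substrate=3 bound=2 product=5
t=7: arr=1 -> substrate=3 bound=2 product=6
t=8: arr=3 -> substrate=5 bound=2 product=7
t=9: arr=0 -> substrate=4 bound=2 product=8
t=10: arr=0 -> substrate=3 bound=2 product=9
t=11: arr=3 -> substrate=5 bound=2 product=10

Answer: 10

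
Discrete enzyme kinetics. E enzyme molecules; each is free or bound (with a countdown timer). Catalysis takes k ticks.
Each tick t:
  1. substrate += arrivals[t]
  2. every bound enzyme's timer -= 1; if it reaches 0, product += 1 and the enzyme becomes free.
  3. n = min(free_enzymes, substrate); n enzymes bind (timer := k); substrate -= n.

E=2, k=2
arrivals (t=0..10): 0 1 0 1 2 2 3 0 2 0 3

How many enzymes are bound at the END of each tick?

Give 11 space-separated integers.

Answer: 0 1 1 1 2 2 2 2 2 2 2

Derivation:
t=0: arr=0 -> substrate=0 bound=0 product=0
t=1: arr=1 -> substrate=0 bound=1 product=0
t=2: arr=0 -> substrate=0 bound=1 product=0
t=3: arr=1 -> substrate=0 bound=1 product=1
t=4: arr=2 -> substrate=1 bound=2 product=1
t=5: arr=2 -> substrate=2 bound=2 product=2
t=6: arr=3 -> substrate=4 bound=2 product=3
t=7: arr=0 -> substrate=3 bound=2 product=4
t=8: arr=2 -> substrate=4 bound=2 product=5
t=9: arr=0 -> substrate=3 bound=2 product=6
t=10: arr=3 -> substrate=5 bound=2 product=7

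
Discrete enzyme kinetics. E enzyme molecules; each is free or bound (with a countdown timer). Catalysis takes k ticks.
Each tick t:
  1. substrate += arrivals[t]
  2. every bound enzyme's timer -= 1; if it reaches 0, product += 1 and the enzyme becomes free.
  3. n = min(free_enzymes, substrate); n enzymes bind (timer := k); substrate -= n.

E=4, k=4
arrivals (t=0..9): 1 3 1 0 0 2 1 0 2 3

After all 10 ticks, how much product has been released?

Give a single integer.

t=0: arr=1 -> substrate=0 bound=1 product=0
t=1: arr=3 -> substrate=0 bound=4 product=0
t=2: arr=1 -> substrate=1 bound=4 product=0
t=3: arr=0 -> substrate=1 bound=4 product=0
t=4: arr=0 -> substrate=0 bound=4 product=1
t=5: arr=2 -> substrate=0 bound=3 product=4
t=6: arr=1 -> substrate=0 bound=4 product=4
t=7: arr=0 -> substrate=0 bound=4 product=4
t=8: arr=2 -> substrate=1 bound=4 product=5
t=9: arr=3 -> substrate=2 bound=4 product=7

Answer: 7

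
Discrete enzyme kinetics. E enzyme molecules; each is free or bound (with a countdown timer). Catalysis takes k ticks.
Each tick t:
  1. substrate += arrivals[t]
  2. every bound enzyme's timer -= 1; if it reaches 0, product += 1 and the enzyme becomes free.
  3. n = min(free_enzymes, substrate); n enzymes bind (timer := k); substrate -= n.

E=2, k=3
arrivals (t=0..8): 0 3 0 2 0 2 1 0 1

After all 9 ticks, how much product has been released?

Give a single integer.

Answer: 4

Derivation:
t=0: arr=0 -> substrate=0 bound=0 product=0
t=1: arr=3 -> substrate=1 bound=2 product=0
t=2: arr=0 -> substrate=1 bound=2 product=0
t=3: arr=2 -> substrate=3 bound=2 product=0
t=4: arr=0 -> substrate=1 bound=2 product=2
t=5: arr=2 -> substrate=3 bound=2 product=2
t=6: arr=1 -> substrate=4 bound=2 product=2
t=7: arr=0 -> substrate=2 bound=2 product=4
t=8: arr=1 -> substrate=3 bound=2 product=4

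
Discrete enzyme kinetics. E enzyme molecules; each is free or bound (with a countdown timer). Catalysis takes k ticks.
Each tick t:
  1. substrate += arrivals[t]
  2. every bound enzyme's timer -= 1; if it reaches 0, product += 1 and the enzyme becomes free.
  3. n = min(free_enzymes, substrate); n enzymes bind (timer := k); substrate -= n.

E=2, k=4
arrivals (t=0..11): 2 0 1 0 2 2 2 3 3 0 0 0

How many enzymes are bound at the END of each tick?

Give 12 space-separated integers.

t=0: arr=2 -> substrate=0 bound=2 product=0
t=1: arr=0 -> substrate=0 bound=2 product=0
t=2: arr=1 -> substrate=1 bound=2 product=0
t=3: arr=0 -> substrate=1 bound=2 product=0
t=4: arr=2 -> substrate=1 bound=2 product=2
t=5: arr=2 -> substrate=3 bound=2 product=2
t=6: arr=2 -> substrate=5 bound=2 product=2
t=7: arr=3 -> substrate=8 bound=2 product=2
t=8: arr=3 -> substrate=9 bound=2 product=4
t=9: arr=0 -> substrate=9 bound=2 product=4
t=10: arr=0 -> substrate=9 bound=2 product=4
t=11: arr=0 -> substrate=9 bound=2 product=4

Answer: 2 2 2 2 2 2 2 2 2 2 2 2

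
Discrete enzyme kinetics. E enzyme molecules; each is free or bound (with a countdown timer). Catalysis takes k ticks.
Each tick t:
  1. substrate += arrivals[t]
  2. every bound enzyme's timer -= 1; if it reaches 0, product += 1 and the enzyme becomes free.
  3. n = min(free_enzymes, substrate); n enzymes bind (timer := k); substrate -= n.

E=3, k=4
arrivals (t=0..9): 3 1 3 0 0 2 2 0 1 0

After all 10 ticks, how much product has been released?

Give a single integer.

t=0: arr=3 -> substrate=0 bound=3 product=0
t=1: arr=1 -> substrate=1 bound=3 product=0
t=2: arr=3 -> substrate=4 bound=3 product=0
t=3: arr=0 -> substrate=4 bound=3 product=0
t=4: arr=0 -> substrate=1 bound=3 product=3
t=5: arr=2 -> substrate=3 bound=3 product=3
t=6: arr=2 -> substrate=5 bound=3 product=3
t=7: arr=0 -> substrate=5 bound=3 product=3
t=8: arr=1 -> substrate=3 bound=3 product=6
t=9: arr=0 -> substrate=3 bound=3 product=6

Answer: 6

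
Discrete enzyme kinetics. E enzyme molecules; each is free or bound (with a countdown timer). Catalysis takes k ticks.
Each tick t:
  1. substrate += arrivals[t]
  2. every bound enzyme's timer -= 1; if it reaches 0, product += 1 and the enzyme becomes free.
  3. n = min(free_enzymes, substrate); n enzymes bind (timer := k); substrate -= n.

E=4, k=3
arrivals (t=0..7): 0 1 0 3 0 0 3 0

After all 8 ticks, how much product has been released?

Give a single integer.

Answer: 4

Derivation:
t=0: arr=0 -> substrate=0 bound=0 product=0
t=1: arr=1 -> substrate=0 bound=1 product=0
t=2: arr=0 -> substrate=0 bound=1 product=0
t=3: arr=3 -> substrate=0 bound=4 product=0
t=4: arr=0 -> substrate=0 bound=3 product=1
t=5: arr=0 -> substrate=0 bound=3 product=1
t=6: arr=3 -> substrate=0 bound=3 product=4
t=7: arr=0 -> substrate=0 bound=3 product=4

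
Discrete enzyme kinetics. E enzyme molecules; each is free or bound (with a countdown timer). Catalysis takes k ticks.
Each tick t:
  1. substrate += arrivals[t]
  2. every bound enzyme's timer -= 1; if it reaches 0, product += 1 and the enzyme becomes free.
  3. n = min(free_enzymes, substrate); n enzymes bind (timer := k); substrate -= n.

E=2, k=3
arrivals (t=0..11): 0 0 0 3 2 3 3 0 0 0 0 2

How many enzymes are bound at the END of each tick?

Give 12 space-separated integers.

t=0: arr=0 -> substrate=0 bound=0 product=0
t=1: arr=0 -> substrate=0 bound=0 product=0
t=2: arr=0 -> substrate=0 bound=0 product=0
t=3: arr=3 -> substrate=1 bound=2 product=0
t=4: arr=2 -> substrate=3 bound=2 product=0
t=5: arr=3 -> substrate=6 bound=2 product=0
t=6: arr=3 -> substrate=7 bound=2 product=2
t=7: arr=0 -> substrate=7 bound=2 product=2
t=8: arr=0 -> substrate=7 bound=2 product=2
t=9: arr=0 -> substrate=5 bound=2 product=4
t=10: arr=0 -> substrate=5 bound=2 product=4
t=11: arr=2 -> substrate=7 bound=2 product=4

Answer: 0 0 0 2 2 2 2 2 2 2 2 2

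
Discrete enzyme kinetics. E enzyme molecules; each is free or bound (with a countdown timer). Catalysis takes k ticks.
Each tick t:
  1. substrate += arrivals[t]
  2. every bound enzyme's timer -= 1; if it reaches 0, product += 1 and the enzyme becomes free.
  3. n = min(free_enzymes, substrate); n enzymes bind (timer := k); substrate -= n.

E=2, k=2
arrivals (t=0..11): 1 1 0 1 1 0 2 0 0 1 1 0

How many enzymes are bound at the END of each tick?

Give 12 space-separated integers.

t=0: arr=1 -> substrate=0 bound=1 product=0
t=1: arr=1 -> substrate=0 bound=2 product=0
t=2: arr=0 -> substrate=0 bound=1 product=1
t=3: arr=1 -> substrate=0 bound=1 product=2
t=4: arr=1 -> substrate=0 bound=2 product=2
t=5: arr=0 -> substrate=0 bound=1 product=3
t=6: arr=2 -> substrate=0 bound=2 product=4
t=7: arr=0 -> substrate=0 bound=2 product=4
t=8: arr=0 -> substrate=0 bound=0 product=6
t=9: arr=1 -> substrate=0 bound=1 product=6
t=10: arr=1 -> substrate=0 bound=2 product=6
t=11: arr=0 -> substrate=0 bound=1 product=7

Answer: 1 2 1 1 2 1 2 2 0 1 2 1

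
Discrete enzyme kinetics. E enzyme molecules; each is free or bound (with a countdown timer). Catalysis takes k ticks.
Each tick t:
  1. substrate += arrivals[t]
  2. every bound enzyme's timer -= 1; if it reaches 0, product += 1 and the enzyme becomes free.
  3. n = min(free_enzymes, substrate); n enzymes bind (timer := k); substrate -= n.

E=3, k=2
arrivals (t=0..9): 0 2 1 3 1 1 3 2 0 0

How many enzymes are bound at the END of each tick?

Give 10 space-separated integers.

t=0: arr=0 -> substrate=0 bound=0 product=0
t=1: arr=2 -> substrate=0 bound=2 product=0
t=2: arr=1 -> substrate=0 bound=3 product=0
t=3: arr=3 -> substrate=1 bound=3 product=2
t=4: arr=1 -> substrate=1 bound=3 product=3
t=5: arr=1 -> substrate=0 bound=3 product=5
t=6: arr=3 -> substrate=2 bound=3 product=6
t=7: arr=2 -> substrate=2 bound=3 product=8
t=8: arr=0 -> substrate=1 bound=3 product=9
t=9: arr=0 -> substrate=0 bound=2 product=11

Answer: 0 2 3 3 3 3 3 3 3 2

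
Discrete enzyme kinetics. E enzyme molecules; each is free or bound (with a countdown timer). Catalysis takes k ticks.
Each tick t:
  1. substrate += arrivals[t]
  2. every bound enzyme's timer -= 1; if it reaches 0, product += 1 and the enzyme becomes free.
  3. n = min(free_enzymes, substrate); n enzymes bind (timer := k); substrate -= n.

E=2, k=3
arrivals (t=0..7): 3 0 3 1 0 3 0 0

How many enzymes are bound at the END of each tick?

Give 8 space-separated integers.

Answer: 2 2 2 2 2 2 2 2

Derivation:
t=0: arr=3 -> substrate=1 bound=2 product=0
t=1: arr=0 -> substrate=1 bound=2 product=0
t=2: arr=3 -> substrate=4 bound=2 product=0
t=3: arr=1 -> substrate=3 bound=2 product=2
t=4: arr=0 -> substrate=3 bound=2 product=2
t=5: arr=3 -> substrate=6 bound=2 product=2
t=6: arr=0 -> substrate=4 bound=2 product=4
t=7: arr=0 -> substrate=4 bound=2 product=4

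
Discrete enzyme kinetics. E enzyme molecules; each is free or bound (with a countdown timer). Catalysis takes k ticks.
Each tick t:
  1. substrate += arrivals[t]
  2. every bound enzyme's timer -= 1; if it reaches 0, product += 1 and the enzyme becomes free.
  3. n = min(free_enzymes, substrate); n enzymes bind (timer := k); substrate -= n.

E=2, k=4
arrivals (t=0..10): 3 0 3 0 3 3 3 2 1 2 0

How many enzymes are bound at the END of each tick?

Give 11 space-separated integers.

Answer: 2 2 2 2 2 2 2 2 2 2 2

Derivation:
t=0: arr=3 -> substrate=1 bound=2 product=0
t=1: arr=0 -> substrate=1 bound=2 product=0
t=2: arr=3 -> substrate=4 bound=2 product=0
t=3: arr=0 -> substrate=4 bound=2 product=0
t=4: arr=3 -> substrate=5 bound=2 product=2
t=5: arr=3 -> substrate=8 bound=2 product=2
t=6: arr=3 -> substrate=11 bound=2 product=2
t=7: arr=2 -> substrate=13 bound=2 product=2
t=8: arr=1 -> substrate=12 bound=2 product=4
t=9: arr=2 -> substrate=14 bound=2 product=4
t=10: arr=0 -> substrate=14 bound=2 product=4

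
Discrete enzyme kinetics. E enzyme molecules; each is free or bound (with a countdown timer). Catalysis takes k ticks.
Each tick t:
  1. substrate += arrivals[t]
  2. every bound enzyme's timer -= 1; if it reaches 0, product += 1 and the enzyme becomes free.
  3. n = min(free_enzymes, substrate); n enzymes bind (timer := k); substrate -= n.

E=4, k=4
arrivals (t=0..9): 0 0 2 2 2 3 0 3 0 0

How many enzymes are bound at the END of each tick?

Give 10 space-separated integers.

t=0: arr=0 -> substrate=0 bound=0 product=0
t=1: arr=0 -> substrate=0 bound=0 product=0
t=2: arr=2 -> substrate=0 bound=2 product=0
t=3: arr=2 -> substrate=0 bound=4 product=0
t=4: arr=2 -> substrate=2 bound=4 product=0
t=5: arr=3 -> substrate=5 bound=4 product=0
t=6: arr=0 -> substrate=3 bound=4 product=2
t=7: arr=3 -> substrate=4 bound=4 product=4
t=8: arr=0 -> substrate=4 bound=4 product=4
t=9: arr=0 -> substrate=4 bound=4 product=4

Answer: 0 0 2 4 4 4 4 4 4 4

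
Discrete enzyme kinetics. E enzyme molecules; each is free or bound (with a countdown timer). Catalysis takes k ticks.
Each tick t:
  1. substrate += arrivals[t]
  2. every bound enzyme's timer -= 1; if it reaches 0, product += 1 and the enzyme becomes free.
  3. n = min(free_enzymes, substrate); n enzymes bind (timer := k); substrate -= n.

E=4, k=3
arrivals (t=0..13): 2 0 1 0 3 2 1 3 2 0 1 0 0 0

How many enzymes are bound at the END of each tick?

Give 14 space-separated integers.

t=0: arr=2 -> substrate=0 bound=2 product=0
t=1: arr=0 -> substrate=0 bound=2 product=0
t=2: arr=1 -> substrate=0 bound=3 product=0
t=3: arr=0 -> substrate=0 bound=1 product=2
t=4: arr=3 -> substrate=0 bound=4 product=2
t=5: arr=2 -> substrate=1 bound=4 product=3
t=6: arr=1 -> substrate=2 bound=4 product=3
t=7: arr=3 -> substrate=2 bound=4 product=6
t=8: arr=2 -> substrate=3 bound=4 product=7
t=9: arr=0 -> substrate=3 bound=4 product=7
t=10: arr=1 -> substrate=1 bound=4 product=10
t=11: arr=0 -> substrate=0 bound=4 product=11
t=12: arr=0 -> substrate=0 bound=4 product=11
t=13: arr=0 -> substrate=0 bound=1 product=14

Answer: 2 2 3 1 4 4 4 4 4 4 4 4 4 1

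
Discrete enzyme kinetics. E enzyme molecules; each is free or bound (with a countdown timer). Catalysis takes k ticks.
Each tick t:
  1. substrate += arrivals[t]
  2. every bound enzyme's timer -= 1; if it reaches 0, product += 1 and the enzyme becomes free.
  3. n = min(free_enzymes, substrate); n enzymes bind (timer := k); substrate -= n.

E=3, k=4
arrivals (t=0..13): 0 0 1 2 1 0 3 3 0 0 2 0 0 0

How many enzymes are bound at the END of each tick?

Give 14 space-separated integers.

Answer: 0 0 1 3 3 3 3 3 3 3 3 3 3 3

Derivation:
t=0: arr=0 -> substrate=0 bound=0 product=0
t=1: arr=0 -> substrate=0 bound=0 product=0
t=2: arr=1 -> substrate=0 bound=1 product=0
t=3: arr=2 -> substrate=0 bound=3 product=0
t=4: arr=1 -> substrate=1 bound=3 product=0
t=5: arr=0 -> substrate=1 bound=3 product=0
t=6: arr=3 -> substrate=3 bound=3 product=1
t=7: arr=3 -> substrate=4 bound=3 product=3
t=8: arr=0 -> substrate=4 bound=3 product=3
t=9: arr=0 -> substrate=4 bound=3 product=3
t=10: arr=2 -> substrate=5 bound=3 product=4
t=11: arr=0 -> substrate=3 bound=3 product=6
t=12: arr=0 -> substrate=3 bound=3 product=6
t=13: arr=0 -> substrate=3 bound=3 product=6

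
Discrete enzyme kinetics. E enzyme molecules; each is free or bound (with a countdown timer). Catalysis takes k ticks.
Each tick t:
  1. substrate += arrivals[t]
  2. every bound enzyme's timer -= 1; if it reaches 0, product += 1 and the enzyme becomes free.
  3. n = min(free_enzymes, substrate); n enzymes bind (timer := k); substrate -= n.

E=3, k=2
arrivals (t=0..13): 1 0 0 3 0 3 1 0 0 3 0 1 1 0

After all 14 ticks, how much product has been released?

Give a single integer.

t=0: arr=1 -> substrate=0 bound=1 product=0
t=1: arr=0 -> substrate=0 bound=1 product=0
t=2: arr=0 -> substrate=0 bound=0 product=1
t=3: arr=3 -> substrate=0 bound=3 product=1
t=4: arr=0 -> substrate=0 bound=3 product=1
t=5: arr=3 -> substrate=0 bound=3 product=4
t=6: arr=1 -> substrate=1 bound=3 product=4
t=7: arr=0 -> substrate=0 bound=1 product=7
t=8: arr=0 -> substrate=0 bound=1 product=7
t=9: arr=3 -> substrate=0 bound=3 product=8
t=10: arr=0 -> substrate=0 bound=3 product=8
t=11: arr=1 -> substrate=0 bound=1 product=11
t=12: arr=1 -> substrate=0 bound=2 product=11
t=13: arr=0 -> substrate=0 bound=1 product=12

Answer: 12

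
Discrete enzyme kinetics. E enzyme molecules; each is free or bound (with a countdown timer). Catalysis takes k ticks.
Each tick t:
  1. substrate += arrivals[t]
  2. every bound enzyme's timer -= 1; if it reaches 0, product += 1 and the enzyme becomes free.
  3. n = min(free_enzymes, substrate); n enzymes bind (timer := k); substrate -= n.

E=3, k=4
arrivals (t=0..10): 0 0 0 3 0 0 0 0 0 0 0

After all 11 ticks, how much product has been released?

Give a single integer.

t=0: arr=0 -> substrate=0 bound=0 product=0
t=1: arr=0 -> substrate=0 bound=0 product=0
t=2: arr=0 -> substrate=0 bound=0 product=0
t=3: arr=3 -> substrate=0 bound=3 product=0
t=4: arr=0 -> substrate=0 bound=3 product=0
t=5: arr=0 -> substrate=0 bound=3 product=0
t=6: arr=0 -> substrate=0 bound=3 product=0
t=7: arr=0 -> substrate=0 bound=0 product=3
t=8: arr=0 -> substrate=0 bound=0 product=3
t=9: arr=0 -> substrate=0 bound=0 product=3
t=10: arr=0 -> substrate=0 bound=0 product=3

Answer: 3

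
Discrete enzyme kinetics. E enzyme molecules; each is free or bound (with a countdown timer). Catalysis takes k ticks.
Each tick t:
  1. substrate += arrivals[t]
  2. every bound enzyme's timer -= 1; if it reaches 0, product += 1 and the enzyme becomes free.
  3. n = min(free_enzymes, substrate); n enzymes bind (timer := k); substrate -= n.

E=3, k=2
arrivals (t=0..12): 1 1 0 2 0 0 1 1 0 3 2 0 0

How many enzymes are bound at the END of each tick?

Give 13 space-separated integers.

t=0: arr=1 -> substrate=0 bound=1 product=0
t=1: arr=1 -> substrate=0 bound=2 product=0
t=2: arr=0 -> substrate=0 bound=1 product=1
t=3: arr=2 -> substrate=0 bound=2 product=2
t=4: arr=0 -> substrate=0 bound=2 product=2
t=5: arr=0 -> substrate=0 bound=0 product=4
t=6: arr=1 -> substrate=0 bound=1 product=4
t=7: arr=1 -> substrate=0 bound=2 product=4
t=8: arr=0 -> substrate=0 bound=1 product=5
t=9: arr=3 -> substrate=0 bound=3 product=6
t=10: arr=2 -> substrate=2 bound=3 product=6
t=11: arr=0 -> substrate=0 bound=2 product=9
t=12: arr=0 -> substrate=0 bound=2 product=9

Answer: 1 2 1 2 2 0 1 2 1 3 3 2 2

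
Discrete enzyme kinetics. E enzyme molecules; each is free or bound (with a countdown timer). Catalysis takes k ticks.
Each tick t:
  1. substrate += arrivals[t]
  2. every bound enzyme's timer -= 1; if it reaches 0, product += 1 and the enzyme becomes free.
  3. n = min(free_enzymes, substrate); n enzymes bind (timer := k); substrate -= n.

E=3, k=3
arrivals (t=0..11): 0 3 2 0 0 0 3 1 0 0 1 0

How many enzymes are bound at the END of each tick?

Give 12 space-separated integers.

Answer: 0 3 3 3 2 2 3 3 3 3 2 2

Derivation:
t=0: arr=0 -> substrate=0 bound=0 product=0
t=1: arr=3 -> substrate=0 bound=3 product=0
t=2: arr=2 -> substrate=2 bound=3 product=0
t=3: arr=0 -> substrate=2 bound=3 product=0
t=4: arr=0 -> substrate=0 bound=2 product=3
t=5: arr=0 -> substrate=0 bound=2 product=3
t=6: arr=3 -> substrate=2 bound=3 product=3
t=7: arr=1 -> substrate=1 bound=3 product=5
t=8: arr=0 -> substrate=1 bound=3 product=5
t=9: arr=0 -> substrate=0 bound=3 product=6
t=10: arr=1 -> substrate=0 bound=2 product=8
t=11: arr=0 -> substrate=0 bound=2 product=8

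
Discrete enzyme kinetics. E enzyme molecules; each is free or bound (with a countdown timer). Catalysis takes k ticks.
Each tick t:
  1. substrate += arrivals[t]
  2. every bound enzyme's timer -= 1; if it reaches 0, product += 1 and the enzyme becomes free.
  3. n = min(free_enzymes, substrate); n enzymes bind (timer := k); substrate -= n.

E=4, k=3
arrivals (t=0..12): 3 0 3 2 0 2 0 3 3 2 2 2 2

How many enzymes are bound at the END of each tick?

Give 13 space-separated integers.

t=0: arr=3 -> substrate=0 bound=3 product=0
t=1: arr=0 -> substrate=0 bound=3 product=0
t=2: arr=3 -> substrate=2 bound=4 product=0
t=3: arr=2 -> substrate=1 bound=4 product=3
t=4: arr=0 -> substrate=1 bound=4 product=3
t=5: arr=2 -> substrate=2 bound=4 product=4
t=6: arr=0 -> substrate=0 bound=3 product=7
t=7: arr=3 -> substrate=2 bound=4 product=7
t=8: arr=3 -> substrate=4 bound=4 product=8
t=9: arr=2 -> substrate=4 bound=4 product=10
t=10: arr=2 -> substrate=5 bound=4 product=11
t=11: arr=2 -> substrate=6 bound=4 product=12
t=12: arr=2 -> substrate=6 bound=4 product=14

Answer: 3 3 4 4 4 4 3 4 4 4 4 4 4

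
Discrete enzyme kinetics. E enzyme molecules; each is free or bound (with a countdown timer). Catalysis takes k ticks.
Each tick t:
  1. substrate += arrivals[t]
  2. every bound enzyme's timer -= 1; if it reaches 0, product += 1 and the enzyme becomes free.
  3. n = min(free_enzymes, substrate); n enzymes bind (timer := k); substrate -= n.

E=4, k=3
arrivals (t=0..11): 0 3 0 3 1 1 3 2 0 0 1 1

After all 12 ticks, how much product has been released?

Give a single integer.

Answer: 11

Derivation:
t=0: arr=0 -> substrate=0 bound=0 product=0
t=1: arr=3 -> substrate=0 bound=3 product=0
t=2: arr=0 -> substrate=0 bound=3 product=0
t=3: arr=3 -> substrate=2 bound=4 product=0
t=4: arr=1 -> substrate=0 bound=4 product=3
t=5: arr=1 -> substrate=1 bound=4 product=3
t=6: arr=3 -> substrate=3 bound=4 product=4
t=7: arr=2 -> substrate=2 bound=4 product=7
t=8: arr=0 -> substrate=2 bound=4 product=7
t=9: arr=0 -> substrate=1 bound=4 product=8
t=10: arr=1 -> substrate=0 bound=3 product=11
t=11: arr=1 -> substrate=0 bound=4 product=11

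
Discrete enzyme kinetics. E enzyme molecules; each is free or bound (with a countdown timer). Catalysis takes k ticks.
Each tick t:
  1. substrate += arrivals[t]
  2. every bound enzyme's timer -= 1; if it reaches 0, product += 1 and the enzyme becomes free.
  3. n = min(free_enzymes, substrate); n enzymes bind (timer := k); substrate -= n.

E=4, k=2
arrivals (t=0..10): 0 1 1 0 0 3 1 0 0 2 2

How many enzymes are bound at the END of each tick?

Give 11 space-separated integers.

Answer: 0 1 2 1 0 3 4 1 0 2 4

Derivation:
t=0: arr=0 -> substrate=0 bound=0 product=0
t=1: arr=1 -> substrate=0 bound=1 product=0
t=2: arr=1 -> substrate=0 bound=2 product=0
t=3: arr=0 -> substrate=0 bound=1 product=1
t=4: arr=0 -> substrate=0 bound=0 product=2
t=5: arr=3 -> substrate=0 bound=3 product=2
t=6: arr=1 -> substrate=0 bound=4 product=2
t=7: arr=0 -> substrate=0 bound=1 product=5
t=8: arr=0 -> substrate=0 bound=0 product=6
t=9: arr=2 -> substrate=0 bound=2 product=6
t=10: arr=2 -> substrate=0 bound=4 product=6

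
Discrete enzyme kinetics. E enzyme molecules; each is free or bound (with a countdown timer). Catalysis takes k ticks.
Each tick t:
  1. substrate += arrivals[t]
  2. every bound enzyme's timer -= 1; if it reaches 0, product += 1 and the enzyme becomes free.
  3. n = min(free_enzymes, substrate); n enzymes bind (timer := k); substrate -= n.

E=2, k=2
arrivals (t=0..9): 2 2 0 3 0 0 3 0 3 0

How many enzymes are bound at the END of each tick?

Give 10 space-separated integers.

Answer: 2 2 2 2 2 2 2 2 2 2

Derivation:
t=0: arr=2 -> substrate=0 bound=2 product=0
t=1: arr=2 -> substrate=2 bound=2 product=0
t=2: arr=0 -> substrate=0 bound=2 product=2
t=3: arr=3 -> substrate=3 bound=2 product=2
t=4: arr=0 -> substrate=1 bound=2 product=4
t=5: arr=0 -> substrate=1 bound=2 product=4
t=6: arr=3 -> substrate=2 bound=2 product=6
t=7: arr=0 -> substrate=2 bound=2 product=6
t=8: arr=3 -> substrate=3 bound=2 product=8
t=9: arr=0 -> substrate=3 bound=2 product=8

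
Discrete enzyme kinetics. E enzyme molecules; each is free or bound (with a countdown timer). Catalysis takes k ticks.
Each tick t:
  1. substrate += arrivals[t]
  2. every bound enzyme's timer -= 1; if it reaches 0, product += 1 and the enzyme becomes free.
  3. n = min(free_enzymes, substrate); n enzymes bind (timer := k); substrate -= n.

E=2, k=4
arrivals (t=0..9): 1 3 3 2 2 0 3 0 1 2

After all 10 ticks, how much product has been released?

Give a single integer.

Answer: 4

Derivation:
t=0: arr=1 -> substrate=0 bound=1 product=0
t=1: arr=3 -> substrate=2 bound=2 product=0
t=2: arr=3 -> substrate=5 bound=2 product=0
t=3: arr=2 -> substrate=7 bound=2 product=0
t=4: arr=2 -> substrate=8 bound=2 product=1
t=5: arr=0 -> substrate=7 bound=2 product=2
t=6: arr=3 -> substrate=10 bound=2 product=2
t=7: arr=0 -> substrate=10 bound=2 product=2
t=8: arr=1 -> substrate=10 bound=2 product=3
t=9: arr=2 -> substrate=11 bound=2 product=4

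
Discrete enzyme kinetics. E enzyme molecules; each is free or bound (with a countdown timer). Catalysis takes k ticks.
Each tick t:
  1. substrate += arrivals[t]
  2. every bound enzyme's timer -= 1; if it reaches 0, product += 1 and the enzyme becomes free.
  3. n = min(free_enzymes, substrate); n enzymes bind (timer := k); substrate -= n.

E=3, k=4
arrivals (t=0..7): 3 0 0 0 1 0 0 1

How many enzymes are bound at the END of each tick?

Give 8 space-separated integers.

Answer: 3 3 3 3 1 1 1 2

Derivation:
t=0: arr=3 -> substrate=0 bound=3 product=0
t=1: arr=0 -> substrate=0 bound=3 product=0
t=2: arr=0 -> substrate=0 bound=3 product=0
t=3: arr=0 -> substrate=0 bound=3 product=0
t=4: arr=1 -> substrate=0 bound=1 product=3
t=5: arr=0 -> substrate=0 bound=1 product=3
t=6: arr=0 -> substrate=0 bound=1 product=3
t=7: arr=1 -> substrate=0 bound=2 product=3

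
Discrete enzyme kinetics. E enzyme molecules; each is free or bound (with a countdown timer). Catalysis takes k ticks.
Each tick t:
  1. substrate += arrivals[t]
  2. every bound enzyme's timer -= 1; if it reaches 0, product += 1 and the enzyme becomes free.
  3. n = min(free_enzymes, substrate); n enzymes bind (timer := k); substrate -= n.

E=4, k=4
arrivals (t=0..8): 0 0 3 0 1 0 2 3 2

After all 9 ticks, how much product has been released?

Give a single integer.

t=0: arr=0 -> substrate=0 bound=0 product=0
t=1: arr=0 -> substrate=0 bound=0 product=0
t=2: arr=3 -> substrate=0 bound=3 product=0
t=3: arr=0 -> substrate=0 bound=3 product=0
t=4: arr=1 -> substrate=0 bound=4 product=0
t=5: arr=0 -> substrate=0 bound=4 product=0
t=6: arr=2 -> substrate=0 bound=3 product=3
t=7: arr=3 -> substrate=2 bound=4 product=3
t=8: arr=2 -> substrate=3 bound=4 product=4

Answer: 4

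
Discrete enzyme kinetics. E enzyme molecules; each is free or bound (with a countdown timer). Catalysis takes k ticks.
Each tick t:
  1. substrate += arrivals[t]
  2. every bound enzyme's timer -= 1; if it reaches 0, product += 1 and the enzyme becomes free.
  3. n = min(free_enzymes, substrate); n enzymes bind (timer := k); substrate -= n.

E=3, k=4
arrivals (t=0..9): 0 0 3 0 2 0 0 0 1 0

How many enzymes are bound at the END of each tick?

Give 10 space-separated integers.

t=0: arr=0 -> substrate=0 bound=0 product=0
t=1: arr=0 -> substrate=0 bound=0 product=0
t=2: arr=3 -> substrate=0 bound=3 product=0
t=3: arr=0 -> substrate=0 bound=3 product=0
t=4: arr=2 -> substrate=2 bound=3 product=0
t=5: arr=0 -> substrate=2 bound=3 product=0
t=6: arr=0 -> substrate=0 bound=2 product=3
t=7: arr=0 -> substrate=0 bound=2 product=3
t=8: arr=1 -> substrate=0 bound=3 product=3
t=9: arr=0 -> substrate=0 bound=3 product=3

Answer: 0 0 3 3 3 3 2 2 3 3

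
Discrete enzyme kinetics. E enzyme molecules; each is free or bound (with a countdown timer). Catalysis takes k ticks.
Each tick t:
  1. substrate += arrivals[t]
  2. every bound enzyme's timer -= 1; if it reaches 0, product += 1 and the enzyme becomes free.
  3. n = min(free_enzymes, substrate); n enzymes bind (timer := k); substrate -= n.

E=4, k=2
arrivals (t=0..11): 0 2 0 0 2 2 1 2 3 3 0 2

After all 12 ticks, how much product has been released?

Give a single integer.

t=0: arr=0 -> substrate=0 bound=0 product=0
t=1: arr=2 -> substrate=0 bound=2 product=0
t=2: arr=0 -> substrate=0 bound=2 product=0
t=3: arr=0 -> substrate=0 bound=0 product=2
t=4: arr=2 -> substrate=0 bound=2 product=2
t=5: arr=2 -> substrate=0 bound=4 product=2
t=6: arr=1 -> substrate=0 bound=3 product=4
t=7: arr=2 -> substrate=0 bound=3 product=6
t=8: arr=3 -> substrate=1 bound=4 product=7
t=9: arr=3 -> substrate=2 bound=4 product=9
t=10: arr=0 -> substrate=0 bound=4 product=11
t=11: arr=2 -> substrate=0 bound=4 product=13

Answer: 13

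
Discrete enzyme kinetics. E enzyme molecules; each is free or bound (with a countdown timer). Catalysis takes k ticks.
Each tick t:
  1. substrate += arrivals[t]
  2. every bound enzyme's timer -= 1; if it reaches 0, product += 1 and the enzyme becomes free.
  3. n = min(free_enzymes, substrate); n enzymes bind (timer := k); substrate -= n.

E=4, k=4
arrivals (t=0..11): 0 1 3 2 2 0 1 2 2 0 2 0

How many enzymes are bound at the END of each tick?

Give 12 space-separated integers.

t=0: arr=0 -> substrate=0 bound=0 product=0
t=1: arr=1 -> substrate=0 bound=1 product=0
t=2: arr=3 -> substrate=0 bound=4 product=0
t=3: arr=2 -> substrate=2 bound=4 product=0
t=4: arr=2 -> substrate=4 bound=4 product=0
t=5: arr=0 -> substrate=3 bound=4 product=1
t=6: arr=1 -> substrate=1 bound=4 product=4
t=7: arr=2 -> substrate=3 bound=4 product=4
t=8: arr=2 -> substrate=5 bound=4 product=4
t=9: arr=0 -> substrate=4 bound=4 product=5
t=10: arr=2 -> substrate=3 bound=4 product=8
t=11: arr=0 -> substrate=3 bound=4 product=8

Answer: 0 1 4 4 4 4 4 4 4 4 4 4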